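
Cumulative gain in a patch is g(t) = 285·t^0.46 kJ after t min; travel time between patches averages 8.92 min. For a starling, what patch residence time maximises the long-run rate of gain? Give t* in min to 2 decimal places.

7.60 min

Maximise g(t)/(T+t): set derivative to zero → g'(t)(T+t) = g(t).
g'(t) = 0.46·285·t^-0.54. Setting 0.46·285·t^-0.54 = 285·t^0.46/(8.92+t) gives 0.46(8.92+t) = t, so 0.54·t = 0.46×8.92.
t* = 0.46×8.92/0.54 = 7.599 min.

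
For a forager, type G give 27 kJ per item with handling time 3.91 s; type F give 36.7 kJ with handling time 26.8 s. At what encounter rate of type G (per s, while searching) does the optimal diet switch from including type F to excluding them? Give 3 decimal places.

0.063 per s

Drop type F once their profitability E₂/h₂ falls below the rate achievable on type G alone: E₂/h₂ = λE₁/(1 + λh₁).
Solve for λ: λE₁h₂ = E₂(1 + λh₁) → λ(E₁h₂ − E₂h₁) = E₂ → λ = E₂/(E₁h₂ − E₂h₁).
λ = 36.7/(27×26.8 − 36.7×3.91) = 36.7/580.1 = 0.06326 per s.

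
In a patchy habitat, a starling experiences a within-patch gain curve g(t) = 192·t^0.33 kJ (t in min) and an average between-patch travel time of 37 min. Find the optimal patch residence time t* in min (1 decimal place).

Maximise g(t)/(T+t): set derivative to zero → g'(t)(T+t) = g(t).
g'(t) = 0.33·192·t^-0.67. Setting 0.33·192·t^-0.67 = 192·t^0.33/(37+t) gives 0.33(37+t) = t, so 0.67·t = 0.33×37.
t* = 0.33×37/0.67 = 18.22 min.

18.2 min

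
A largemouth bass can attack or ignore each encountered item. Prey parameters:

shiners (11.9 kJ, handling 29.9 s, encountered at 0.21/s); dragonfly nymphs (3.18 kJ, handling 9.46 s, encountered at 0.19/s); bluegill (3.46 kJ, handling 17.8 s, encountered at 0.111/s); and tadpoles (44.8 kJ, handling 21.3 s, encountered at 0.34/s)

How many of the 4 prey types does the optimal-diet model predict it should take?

1

Rank by E/h (kJ/s): tadpoles 2.1, shiners 0.398, dragonfly nymphs 0.336, bluegill 0.194. Include each in turn until the next type's E/h falls below the running intake rate.
Rate on top 1: 1.848. shiners: 0.398 < 1.848 → exclude; stop.
Optimal diet: tadpoles — 1 of 4 types.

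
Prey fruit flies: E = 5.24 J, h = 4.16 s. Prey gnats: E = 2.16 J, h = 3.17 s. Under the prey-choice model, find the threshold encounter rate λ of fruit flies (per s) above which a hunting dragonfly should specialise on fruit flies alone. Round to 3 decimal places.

0.283 per s

The zero-one rule: include gnats iff E₂/h₂ > λE₁/(1+λh₁). Equality gives the switch point.
λE₁h₂ = E₂ + λE₂h₁ ⇒ λ = E₂/(E₁h₂ − E₂h₁) = 2.16/(16.61 − 8.986) = 0.2833 per s.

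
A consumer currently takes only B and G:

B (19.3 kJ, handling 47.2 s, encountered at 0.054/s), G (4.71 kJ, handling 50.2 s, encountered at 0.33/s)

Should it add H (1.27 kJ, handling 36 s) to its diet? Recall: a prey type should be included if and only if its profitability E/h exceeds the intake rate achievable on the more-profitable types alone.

On B and G alone, R = ΣλE/(1+Σλh) = 2.596/20.11 = 0.1291 kJ/s.
H: E/h = 1.27/36 = 0.03528 kJ/s.
Since 0.03528 < R, time spent handling H is better spent searching.

No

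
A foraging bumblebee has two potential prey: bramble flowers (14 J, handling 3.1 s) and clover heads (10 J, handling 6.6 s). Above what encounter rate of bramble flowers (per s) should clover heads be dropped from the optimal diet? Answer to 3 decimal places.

0.163 per s

At the threshold, the rate on bramble flowers alone equals the profitability of clover heads: λ·14/(1 + λ·3.1) = 10/6.6 = 1.515.
Rearranging, λ(14 − 1.515×3.1) = 1.515, so λ = 1.515/9.303 = 0.1629 per s.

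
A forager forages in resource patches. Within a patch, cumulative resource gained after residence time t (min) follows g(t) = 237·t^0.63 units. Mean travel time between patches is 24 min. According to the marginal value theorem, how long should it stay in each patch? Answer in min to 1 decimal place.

By the marginal value theorem, leave when the instantaneous gain rate g'(t) equals the habitat-wide average g(t)/(T + t).
g'(t) = 0.63·237·t^-0.37. Setting 0.63·237·t^-0.37 = 237·t^0.63/(24+t) gives 0.63(24+t) = t, so 0.37·t = 0.63×24.
t* = 0.63×24/0.37 = 40.86 min.

40.9 min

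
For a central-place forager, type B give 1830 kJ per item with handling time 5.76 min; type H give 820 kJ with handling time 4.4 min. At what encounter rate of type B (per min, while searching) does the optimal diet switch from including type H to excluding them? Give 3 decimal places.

0.246 per min

The zero-one rule: include type H iff E₂/h₂ > λE₁/(1+λh₁). Equality gives the switch point.
λE₁h₂ = E₂ + λE₂h₁ ⇒ λ = E₂/(E₁h₂ − E₂h₁) = 820/(8052 − 4723) = 0.2463 per min.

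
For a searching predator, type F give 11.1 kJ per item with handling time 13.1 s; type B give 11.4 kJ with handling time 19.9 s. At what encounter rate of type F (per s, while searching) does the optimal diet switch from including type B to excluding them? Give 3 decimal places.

0.159 per s

Drop type B once their profitability E₂/h₂ falls below the rate achievable on type F alone: E₂/h₂ = λE₁/(1 + λh₁).
Solve for λ: λE₁h₂ = E₂(1 + λh₁) → λ(E₁h₂ − E₂h₁) = E₂ → λ = E₂/(E₁h₂ − E₂h₁).
λ = 11.4/(11.1×19.9 − 11.4×13.1) = 11.4/71.55 = 0.1593 per s.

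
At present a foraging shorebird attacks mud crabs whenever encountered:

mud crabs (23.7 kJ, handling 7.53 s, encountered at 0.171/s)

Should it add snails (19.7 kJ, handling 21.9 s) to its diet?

No

Intake rate on the current diet: R = (0.171×23.7) / (1 + 0.171×7.53) = 4.053/2.288 = 1.772 kJ/s.
Profitability of snails: 19.7/21.9 = 0.8995 kJ/s.
Since 0.8995 < R, time spent handling snails is better spent searching.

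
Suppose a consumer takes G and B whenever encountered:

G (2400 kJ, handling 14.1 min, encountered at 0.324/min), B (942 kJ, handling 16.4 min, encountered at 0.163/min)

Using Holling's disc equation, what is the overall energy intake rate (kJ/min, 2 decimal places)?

112.98 kJ/min

R = Σλ_iE_i / (1 + Σλ_ih_i)
Numerator: 0.324×2400 + 0.163×942 = 931.1
Denominator: 1 + 0.324×14.1 + 0.163×16.4 = 8.242
R = 931.1/8.242 = 113 kJ/min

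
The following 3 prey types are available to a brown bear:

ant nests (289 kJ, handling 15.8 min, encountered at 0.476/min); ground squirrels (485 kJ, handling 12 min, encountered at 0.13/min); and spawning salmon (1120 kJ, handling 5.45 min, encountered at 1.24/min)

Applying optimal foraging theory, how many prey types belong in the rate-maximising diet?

1

E/h in descending order: spawning salmon 206, ground squirrels 40.4, ant nests 18.3 kJ/min. The optimal diet is the largest prefix of this list for which every included type satisfies E_i/h_i > R on the types above it.
Rate on top 1: 179. ground squirrels: 40.4 < 179 → exclude; stop.
Optimal diet: spawning salmon — 1 of 3 types.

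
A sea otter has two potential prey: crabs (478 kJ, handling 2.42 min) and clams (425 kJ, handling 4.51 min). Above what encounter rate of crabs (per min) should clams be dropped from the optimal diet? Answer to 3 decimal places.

0.377 per min

The zero-one rule: include clams iff E₂/h₂ > λE₁/(1+λh₁). Equality gives the switch point.
λE₁h₂ = E₂ + λE₂h₁ ⇒ λ = E₂/(E₁h₂ − E₂h₁) = 425/(2156 − 1028) = 0.377 per min.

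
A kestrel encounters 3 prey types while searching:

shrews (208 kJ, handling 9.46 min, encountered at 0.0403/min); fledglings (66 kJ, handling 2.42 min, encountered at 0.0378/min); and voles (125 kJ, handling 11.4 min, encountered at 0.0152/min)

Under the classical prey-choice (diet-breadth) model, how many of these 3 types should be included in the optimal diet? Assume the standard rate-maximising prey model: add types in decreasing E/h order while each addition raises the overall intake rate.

3

E/h in descending order: fledglings 27.3, shrews 22, voles 11 kJ/min. The optimal diet is the largest prefix of this list for which every included type satisfies E_i/h_i > R on the types above it.
Rate on top 1: 2.286. shrews: 22 > 2.286 → include.
Rate on top 2: 7.386. voles: 11 > 7.386 → include.
Optimal diet: fledglings, shrews, voles — 3 of 3 types.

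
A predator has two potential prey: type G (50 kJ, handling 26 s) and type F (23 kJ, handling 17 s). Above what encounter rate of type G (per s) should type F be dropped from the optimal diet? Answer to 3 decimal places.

0.091 per s

Drop type F once their profitability E₂/h₂ falls below the rate achievable on type G alone: E₂/h₂ = λE₁/(1 + λh₁).
Solve for λ: λE₁h₂ = E₂(1 + λh₁) → λ(E₁h₂ − E₂h₁) = E₂ → λ = E₂/(E₁h₂ − E₂h₁).
λ = 23/(50×17 − 23×26) = 23/252 = 0.09127 per s.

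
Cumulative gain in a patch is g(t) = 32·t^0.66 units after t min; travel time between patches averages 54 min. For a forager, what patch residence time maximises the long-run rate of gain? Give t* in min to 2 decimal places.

104.82 min

Optimal t* satisfies g'(t*) = g(t*)/(T + t*).
g'(t) = 0.66·32·t^-0.34. Setting 0.66·32·t^-0.34 = 32·t^0.66/(54+t) gives 0.66(54+t) = t, so 0.34·t = 0.66×54.
t* = 0.66×54/0.34 = 104.8 min.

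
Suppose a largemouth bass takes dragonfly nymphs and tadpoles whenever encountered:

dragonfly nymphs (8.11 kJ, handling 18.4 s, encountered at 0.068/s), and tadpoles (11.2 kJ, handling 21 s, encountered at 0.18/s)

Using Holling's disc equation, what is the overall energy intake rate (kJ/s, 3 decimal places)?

0.426 kJ/s

R = (0.068×8.11 + 0.18×11.2) / (1 + 0.068×18.4 + 0.18×21) = 2.567/6.031 = 0.4257 kJ/s.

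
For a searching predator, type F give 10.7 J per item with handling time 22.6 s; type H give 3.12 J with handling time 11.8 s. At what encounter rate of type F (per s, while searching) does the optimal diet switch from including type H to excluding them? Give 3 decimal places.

The zero-one rule: include type H iff E₂/h₂ > λE₁/(1+λh₁). Equality gives the switch point.
λE₁h₂ = E₂ + λE₂h₁ ⇒ λ = E₂/(E₁h₂ − E₂h₁) = 3.12/(126.3 − 70.51) = 0.05597 per s.

0.056 per s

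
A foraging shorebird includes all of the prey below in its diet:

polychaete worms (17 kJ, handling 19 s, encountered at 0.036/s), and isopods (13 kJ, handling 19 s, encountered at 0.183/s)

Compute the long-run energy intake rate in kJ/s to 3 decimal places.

0.580 kJ/s

R = (0.036×17 + 0.183×13) / (1 + 0.036×19 + 0.183×19) = 2.991/5.161 = 0.5795 kJ/s.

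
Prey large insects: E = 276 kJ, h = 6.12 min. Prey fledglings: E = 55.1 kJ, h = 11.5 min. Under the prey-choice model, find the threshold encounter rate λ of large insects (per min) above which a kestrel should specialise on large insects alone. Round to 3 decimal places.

The zero-one rule: include fledglings iff E₂/h₂ > λE₁/(1+λh₁). Equality gives the switch point.
λE₁h₂ = E₂ + λE₂h₁ ⇒ λ = E₂/(E₁h₂ − E₂h₁) = 55.1/(3174 − 337.2) = 0.01942 per min.

0.019 per min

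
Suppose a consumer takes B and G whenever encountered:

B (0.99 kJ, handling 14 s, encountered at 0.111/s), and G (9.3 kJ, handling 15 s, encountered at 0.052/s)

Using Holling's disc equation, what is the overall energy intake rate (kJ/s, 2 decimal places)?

0.18 kJ/s

R = Σλ_iE_i / (1 + Σλ_ih_i)
Numerator: 0.111×0.99 + 0.052×9.3 = 0.5935
Denominator: 1 + 0.111×14 + 0.052×15 = 3.334
R = 0.5935/3.334 = 0.178 kJ/s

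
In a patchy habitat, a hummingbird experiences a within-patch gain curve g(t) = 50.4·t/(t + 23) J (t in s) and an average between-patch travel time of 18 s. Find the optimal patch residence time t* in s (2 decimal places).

20.35 s

Optimal t* satisfies g'(t*) = g(t*)/(T + t*).
g'(t) = 50.4·23/(t + 23)². Setting 50.4·23/(t+23)² = 50.4t/[(t+23)(18+t)] gives 23(18+t) = t(t+23), so t² = 23×18 = 414.
t* = √414 = 20.35 s.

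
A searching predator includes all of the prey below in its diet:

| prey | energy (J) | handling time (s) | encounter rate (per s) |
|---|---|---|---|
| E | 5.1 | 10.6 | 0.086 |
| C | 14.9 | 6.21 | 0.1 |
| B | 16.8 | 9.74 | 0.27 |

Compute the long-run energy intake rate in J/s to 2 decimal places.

R = (0.086×5.1 + 0.1×14.9 + 0.27×16.8) / (1 + 0.086×10.6 + 0.1×6.21 + 0.27×9.74) = 6.465/5.162 = 1.252 J/s.

1.25 J/s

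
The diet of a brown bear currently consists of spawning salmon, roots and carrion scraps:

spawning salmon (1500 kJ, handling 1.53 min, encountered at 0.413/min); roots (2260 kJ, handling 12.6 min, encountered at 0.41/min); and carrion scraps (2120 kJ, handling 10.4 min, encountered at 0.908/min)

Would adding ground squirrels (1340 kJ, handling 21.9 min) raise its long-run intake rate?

Current rate: (0.413×1500 + 0.41×2260 + 0.908×2120)/(1 + 0.413×1.53 + 0.41×12.6 + 0.908×10.4) = 213.7 kJ/min.
ground squirrels: E/h = 1340/21.9 = 61.19 kJ/min.
61.19 < 213.7, so adding ground squirrels would lower the average — exclude it.

No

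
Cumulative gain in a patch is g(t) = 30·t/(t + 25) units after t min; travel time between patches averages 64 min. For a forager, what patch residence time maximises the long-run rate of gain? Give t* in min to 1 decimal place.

Maximise g(t)/(T+t): set derivative to zero → g'(t)(T+t) = g(t).
g'(t) = 30·25/(t + 25)². Setting 30·25/(t+25)² = 30t/[(t+25)(64+t)] gives 25(64+t) = t(t+25), so t² = 25×64 = 1600.
t* = √1600 = 40 min.

40.0 min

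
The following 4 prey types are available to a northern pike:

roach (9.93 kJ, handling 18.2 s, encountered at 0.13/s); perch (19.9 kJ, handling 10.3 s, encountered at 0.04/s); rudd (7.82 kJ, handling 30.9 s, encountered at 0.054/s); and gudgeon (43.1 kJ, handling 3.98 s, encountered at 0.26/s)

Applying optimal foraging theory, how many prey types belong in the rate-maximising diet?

1

E/h in descending order: gudgeon 10.8, perch 1.93, roach 0.546, rudd 0.253 kJ/s. The optimal diet is the largest prefix of this list for which every included type satisfies E_i/h_i > R on the types above it.
Rate on top 1: 5.507. perch: 1.93 < 5.507 → exclude; stop.
Optimal diet: gudgeon — 1 of 4 types.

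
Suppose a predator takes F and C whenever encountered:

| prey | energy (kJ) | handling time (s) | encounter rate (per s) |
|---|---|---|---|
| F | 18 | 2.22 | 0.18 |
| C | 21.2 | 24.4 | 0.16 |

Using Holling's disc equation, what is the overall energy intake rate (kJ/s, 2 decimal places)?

1.25 kJ/s

R = Σλ_iE_i / (1 + Σλ_ih_i)
Numerator: 0.18×18 + 0.16×21.2 = 6.632
Denominator: 1 + 0.18×2.22 + 0.16×24.4 = 5.304
R = 6.632/5.304 = 1.25 kJ/s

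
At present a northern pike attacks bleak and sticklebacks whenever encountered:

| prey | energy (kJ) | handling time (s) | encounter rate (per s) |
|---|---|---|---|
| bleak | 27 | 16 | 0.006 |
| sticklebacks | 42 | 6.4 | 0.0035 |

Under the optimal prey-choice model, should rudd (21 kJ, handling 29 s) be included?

Current rate: (0.006×27 + 0.0035×42)/(1 + 0.006×16 + 0.0035×6.4) = 0.2763 kJ/s.
rudd: E/h = 21/29 = 0.7241 kJ/s.
Since 0.7241 > R, including rudd increases the long-run rate.

Yes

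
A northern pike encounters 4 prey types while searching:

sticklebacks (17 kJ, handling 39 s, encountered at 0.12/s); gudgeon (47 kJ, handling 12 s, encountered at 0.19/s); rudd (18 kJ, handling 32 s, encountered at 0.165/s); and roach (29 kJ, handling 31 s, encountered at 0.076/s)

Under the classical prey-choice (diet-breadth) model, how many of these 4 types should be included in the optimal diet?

Profitabilities (E/h, kJ/s): gudgeon 3.92, roach 0.935, rudd 0.562, sticklebacks 0.436. Add prey in this order while the next type's profitability exceeds the intake rate on those already taken.
Rate on top 1: 2.723. roach: 0.935 < 2.723 → exclude; stop.
Optimal diet: gudgeon — 1 of 4 types.

1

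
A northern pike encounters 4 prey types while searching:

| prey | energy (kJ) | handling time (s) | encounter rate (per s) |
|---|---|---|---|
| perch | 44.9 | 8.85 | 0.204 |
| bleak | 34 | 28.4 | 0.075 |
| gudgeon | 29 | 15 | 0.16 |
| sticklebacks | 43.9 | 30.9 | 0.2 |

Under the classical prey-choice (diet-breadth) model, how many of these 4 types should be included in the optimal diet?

Profitabilities (E/h, kJ/s): perch 5.07, gudgeon 1.93, sticklebacks 1.42, bleak 1.2. Add prey in this order while the next type's profitability exceeds the intake rate on those already taken.
Rate on top 1: 3.265. gudgeon: 1.93 < 3.265 → exclude; stop.
Optimal diet: perch — 1 of 4 types.

1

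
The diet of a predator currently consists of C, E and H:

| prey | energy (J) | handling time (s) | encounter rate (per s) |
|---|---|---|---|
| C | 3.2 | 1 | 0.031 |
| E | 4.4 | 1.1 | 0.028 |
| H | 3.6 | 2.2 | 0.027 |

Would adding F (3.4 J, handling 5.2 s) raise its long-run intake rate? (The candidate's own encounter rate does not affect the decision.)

Current rate: (0.031×3.2 + 0.028×4.4 + 0.027×3.6)/(1 + 0.031×1 + 0.028×1.1 + 0.027×2.2) = 0.2851 J/s.
F: E/h = 3.4/5.2 = 0.6538 J/s.
0.6538 > 0.2851, so adding F raises the average — include it.

Yes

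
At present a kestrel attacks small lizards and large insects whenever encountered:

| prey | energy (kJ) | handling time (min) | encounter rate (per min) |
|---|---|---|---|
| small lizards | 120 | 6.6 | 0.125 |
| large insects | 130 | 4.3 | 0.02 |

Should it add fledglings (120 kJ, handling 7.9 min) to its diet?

On small lizards and large insects alone, R = ΣλE/(1+Σλh) = 17.6/1.911 = 9.21 kJ/min.
Profitability of fledglings: 120/7.9 = 15.19 kJ/min.
Since 15.19 > R, including fledglings increases the long-run rate.

Yes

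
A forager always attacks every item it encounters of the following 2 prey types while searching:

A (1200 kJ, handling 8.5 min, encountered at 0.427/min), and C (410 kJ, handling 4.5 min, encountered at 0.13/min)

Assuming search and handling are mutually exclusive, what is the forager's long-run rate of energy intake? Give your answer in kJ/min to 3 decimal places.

108.486 kJ/min

R = (0.427×1200 + 0.13×410) / (1 + 0.427×8.5 + 0.13×4.5) = 565.7/5.214 = 108.5 kJ/min.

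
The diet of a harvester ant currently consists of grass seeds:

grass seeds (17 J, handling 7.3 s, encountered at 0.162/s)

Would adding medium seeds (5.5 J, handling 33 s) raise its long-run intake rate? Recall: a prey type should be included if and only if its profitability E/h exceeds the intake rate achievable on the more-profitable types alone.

Current rate: (0.162×17)/(1 + 0.162×7.3) = 1.262 J/s.
medium seeds: E/h = 5.5/33 = 0.1667 J/s.
0.1667 < 1.262, so adding medium seeds would lower the average — exclude it.

No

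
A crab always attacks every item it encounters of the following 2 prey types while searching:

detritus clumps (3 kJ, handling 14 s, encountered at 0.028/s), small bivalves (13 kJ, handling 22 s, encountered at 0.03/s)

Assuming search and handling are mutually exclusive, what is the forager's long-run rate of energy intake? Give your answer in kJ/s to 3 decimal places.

R = (0.028×3 + 0.03×13) / (1 + 0.028×14 + 0.03×22) = 0.474/2.052 = 0.231 kJ/s.

0.231 kJ/s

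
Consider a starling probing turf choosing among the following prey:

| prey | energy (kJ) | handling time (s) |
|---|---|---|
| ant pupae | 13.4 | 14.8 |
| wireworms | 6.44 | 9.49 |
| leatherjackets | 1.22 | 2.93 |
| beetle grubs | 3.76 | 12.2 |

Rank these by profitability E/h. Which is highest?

ant pupae

In descending order of E/h:
ant pupae: 13.4/14.8 = 0.905 kJ/s
wireworms: 6.44/9.49 = 0.679 kJ/s
leatherjackets: 1.22/2.93 = 0.416 kJ/s
beetle grubs: 3.76/12.2 = 0.308 kJ/s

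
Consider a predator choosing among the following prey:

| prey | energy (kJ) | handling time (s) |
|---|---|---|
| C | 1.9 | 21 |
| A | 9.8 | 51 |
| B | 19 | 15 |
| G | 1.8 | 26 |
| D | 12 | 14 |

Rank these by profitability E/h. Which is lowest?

In descending order of E/h:
B: 19/15 = 1.27 kJ/s
D: 12/14 = 0.857 kJ/s
A: 9.8/51 = 0.192 kJ/s
C: 1.9/21 = 0.0905 kJ/s
G: 1.8/26 = 0.0692 kJ/s

G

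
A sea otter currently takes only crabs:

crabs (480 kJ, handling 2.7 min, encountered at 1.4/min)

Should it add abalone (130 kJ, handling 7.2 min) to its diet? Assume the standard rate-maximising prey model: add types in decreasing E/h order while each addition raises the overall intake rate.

Current rate: (1.4×480)/(1 + 1.4×2.7) = 140.6 kJ/min.
abalone: E/h = 130/7.2 = 18.06 kJ/min.
Since 18.06 < R, time spent handling abalone is better spent searching.

No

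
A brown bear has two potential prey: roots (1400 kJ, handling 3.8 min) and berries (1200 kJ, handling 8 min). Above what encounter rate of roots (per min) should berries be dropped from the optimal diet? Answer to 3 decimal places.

0.181 per min

At the threshold, the rate on roots alone equals the profitability of berries: λ·1400/(1 + λ·3.8) = 1200/8 = 150.
Rearranging, λ(1400 − 150×3.8) = 150, so λ = 150/830 = 0.1807 per min.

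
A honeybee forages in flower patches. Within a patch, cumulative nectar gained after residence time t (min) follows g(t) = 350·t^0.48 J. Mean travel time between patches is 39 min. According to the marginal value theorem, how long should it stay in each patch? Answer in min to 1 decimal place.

36.0 min

Maximise g(t)/(T+t): set derivative to zero → g'(t)(T+t) = g(t).
g'(t) = 0.48·350·t^-0.52. Setting 0.48·350·t^-0.52 = 350·t^0.48/(39+t) gives 0.48(39+t) = t, so 0.52·t = 0.48×39.
t* = 0.48×39/0.52 = 36 min.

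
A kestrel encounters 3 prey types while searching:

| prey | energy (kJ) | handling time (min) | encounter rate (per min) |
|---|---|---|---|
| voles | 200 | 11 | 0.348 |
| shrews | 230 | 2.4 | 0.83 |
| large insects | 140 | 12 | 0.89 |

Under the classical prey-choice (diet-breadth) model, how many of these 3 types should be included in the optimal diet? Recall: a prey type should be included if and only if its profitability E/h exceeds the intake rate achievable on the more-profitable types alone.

E/h in descending order: shrews 95.8, voles 18.2, large insects 11.7 kJ/min. The optimal diet is the largest prefix of this list for which every included type satisfies E_i/h_i > R on the types above it.
Rate on top 1: 63.8. voles: 18.2 < 63.8 → exclude; stop.
Optimal diet: shrews — 1 of 3 types.

1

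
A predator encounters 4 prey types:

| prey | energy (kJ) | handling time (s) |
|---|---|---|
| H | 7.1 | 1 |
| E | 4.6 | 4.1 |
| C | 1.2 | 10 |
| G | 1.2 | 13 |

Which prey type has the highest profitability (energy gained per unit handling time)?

Profitability E/h (kJ/s): H = 7.1/1 = 7.1, E = 4.6/4.1 = 1.12, C = 1.2/10 = 0.12, G = 1.2/13 = 0.0923.
Ranked: H > E > C > G.

H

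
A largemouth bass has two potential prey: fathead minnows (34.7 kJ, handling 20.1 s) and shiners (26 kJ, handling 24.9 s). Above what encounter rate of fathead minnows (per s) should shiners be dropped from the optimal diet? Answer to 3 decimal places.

At the threshold, the rate on fathead minnows alone equals the profitability of shiners: λ·34.7/(1 + λ·20.1) = 26/24.9 = 1.044.
Rearranging, λ(34.7 − 1.044×20.1) = 1.044, so λ = 1.044/13.71 = 0.07615 per s.

0.076 per s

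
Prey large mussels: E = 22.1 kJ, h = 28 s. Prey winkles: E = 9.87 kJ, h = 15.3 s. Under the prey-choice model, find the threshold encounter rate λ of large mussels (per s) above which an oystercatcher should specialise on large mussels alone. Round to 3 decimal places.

0.160 per s

At the threshold, the rate on large mussels alone equals the profitability of winkles: λ·22.1/(1 + λ·28) = 9.87/15.3 = 0.6451.
Rearranging, λ(22.1 − 0.6451×28) = 0.6451, so λ = 0.6451/4.037 = 0.1598 per s.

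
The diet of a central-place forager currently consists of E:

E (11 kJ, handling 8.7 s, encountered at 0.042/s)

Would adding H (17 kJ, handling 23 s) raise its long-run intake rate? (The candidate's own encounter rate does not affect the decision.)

Yes

Current rate: (0.042×11)/(1 + 0.042×8.7) = 0.3384 kJ/s.
Profitability of H: 17/23 = 0.7391 kJ/s.
Since 0.7391 > R, including H increases the long-run rate.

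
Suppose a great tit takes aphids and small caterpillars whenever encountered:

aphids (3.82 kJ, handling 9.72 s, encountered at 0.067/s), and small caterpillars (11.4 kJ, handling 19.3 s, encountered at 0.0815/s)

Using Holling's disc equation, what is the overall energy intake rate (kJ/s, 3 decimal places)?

0.368 kJ/s

R = (0.067×3.82 + 0.0815×11.4) / (1 + 0.067×9.72 + 0.0815×19.3) = 1.185/3.224 = 0.3675 kJ/s.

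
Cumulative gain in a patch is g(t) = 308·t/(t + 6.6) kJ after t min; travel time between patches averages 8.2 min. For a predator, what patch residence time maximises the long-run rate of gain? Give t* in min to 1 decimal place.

By the marginal value theorem, leave when the instantaneous gain rate g'(t) equals the habitat-wide average g(t)/(T + t).
g'(t) = 308·6.6/(t + 6.6)². Setting 308·6.6/(t+6.6)² = 308t/[(t+6.6)(8.2+t)] gives 6.6(8.2+t) = t(t+6.6), so t² = 6.6×8.2 = 54.12.
t* = √54.12 = 7.357 min.

7.4 min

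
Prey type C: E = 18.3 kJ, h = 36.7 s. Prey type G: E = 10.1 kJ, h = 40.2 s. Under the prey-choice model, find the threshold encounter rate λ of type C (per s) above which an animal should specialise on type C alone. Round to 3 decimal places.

0.028 per s

At the threshold, the rate on type C alone equals the profitability of type G: λ·18.3/(1 + λ·36.7) = 10.1/40.2 = 0.2512.
Rearranging, λ(18.3 − 0.2512×36.7) = 0.2512, so λ = 0.2512/9.079 = 0.02767 per s.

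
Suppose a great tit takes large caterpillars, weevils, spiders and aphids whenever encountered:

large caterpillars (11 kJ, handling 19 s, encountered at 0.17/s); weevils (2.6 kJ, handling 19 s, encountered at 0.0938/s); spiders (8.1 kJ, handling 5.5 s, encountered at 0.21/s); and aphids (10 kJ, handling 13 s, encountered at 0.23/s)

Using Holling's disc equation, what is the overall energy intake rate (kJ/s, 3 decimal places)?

Energy encountered per unit search time: 0.17×11 + 0.0938×2.6 + 0.21×8.1 + 0.23×10 = 6.115 kJ/s.
Handling time per unit search time: 0.17×19 + 0.0938×19 + 0.21×5.5 + 0.23×13 = 9.157.
Rate = 6.115/(1 + 9.157) = 0.602 kJ/s.

0.602 kJ/s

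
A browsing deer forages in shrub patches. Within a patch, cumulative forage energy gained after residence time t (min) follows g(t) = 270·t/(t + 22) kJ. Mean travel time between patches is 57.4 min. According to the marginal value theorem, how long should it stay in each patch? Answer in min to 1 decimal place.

35.5 min

Maximise g(t)/(T+t): set derivative to zero → g'(t)(T+t) = g(t).
g'(t) = 270·22/(t + 22)². Setting 270·22/(t+22)² = 270t/[(t+22)(57.4+t)] gives 22(57.4+t) = t(t+22), so t² = 22×57.4 = 1263.
t* = √1263 = 35.54 min.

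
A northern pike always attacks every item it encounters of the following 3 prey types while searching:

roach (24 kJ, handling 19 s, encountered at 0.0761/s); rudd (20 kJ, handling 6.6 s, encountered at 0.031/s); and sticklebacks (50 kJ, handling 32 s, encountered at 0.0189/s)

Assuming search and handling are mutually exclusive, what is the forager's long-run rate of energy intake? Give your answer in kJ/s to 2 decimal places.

R = (0.0761×24 + 0.031×20 + 0.0189×50) / (1 + 0.0761×19 + 0.031×6.6 + 0.0189×32) = 3.391/3.255 = 1.042 kJ/s.

1.04 kJ/s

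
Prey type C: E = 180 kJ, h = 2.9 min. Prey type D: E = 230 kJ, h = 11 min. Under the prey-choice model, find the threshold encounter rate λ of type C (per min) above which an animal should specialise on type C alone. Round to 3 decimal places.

0.175 per min

The zero-one rule: include type D iff E₂/h₂ > λE₁/(1+λh₁). Equality gives the switch point.
λE₁h₂ = E₂ + λE₂h₁ ⇒ λ = E₂/(E₁h₂ − E₂h₁) = 230/(1980 − 667) = 0.1752 per min.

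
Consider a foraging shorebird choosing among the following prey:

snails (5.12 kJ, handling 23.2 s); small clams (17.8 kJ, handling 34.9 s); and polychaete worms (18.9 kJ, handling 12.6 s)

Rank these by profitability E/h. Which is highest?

Profitability E/h (kJ/s): snails = 5.12/23.2 = 0.221, small clams = 17.8/34.9 = 0.51, polychaete worms = 18.9/12.6 = 1.5.
Ranked: polychaete worms > small clams > snails.

polychaete worms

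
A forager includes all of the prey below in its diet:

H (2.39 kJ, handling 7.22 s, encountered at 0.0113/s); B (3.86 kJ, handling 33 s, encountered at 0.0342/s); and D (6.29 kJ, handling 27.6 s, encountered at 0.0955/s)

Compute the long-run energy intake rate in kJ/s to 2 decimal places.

0.16 kJ/s

Energy encountered per unit search time: 0.0113×2.39 + 0.0342×3.86 + 0.0955×6.29 = 0.7597 kJ/s.
Handling time per unit search time: 0.0113×7.22 + 0.0342×33 + 0.0955×27.6 = 3.846.
Rate = 0.7597/(1 + 3.846) = 0.1568 kJ/s.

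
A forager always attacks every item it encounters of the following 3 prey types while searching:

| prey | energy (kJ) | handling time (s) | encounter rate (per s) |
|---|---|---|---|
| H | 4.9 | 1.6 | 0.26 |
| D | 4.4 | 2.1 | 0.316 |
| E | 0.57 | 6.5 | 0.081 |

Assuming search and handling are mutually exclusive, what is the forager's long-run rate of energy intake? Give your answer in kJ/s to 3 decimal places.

R = Σλ_iE_i / (1 + Σλ_ih_i)
Numerator: 0.26×4.9 + 0.316×4.4 + 0.081×0.57 = 2.711
Denominator: 1 + 0.26×1.6 + 0.316×2.1 + 0.081×6.5 = 2.606
R = 2.711/2.606 = 1.04 kJ/s

1.040 kJ/s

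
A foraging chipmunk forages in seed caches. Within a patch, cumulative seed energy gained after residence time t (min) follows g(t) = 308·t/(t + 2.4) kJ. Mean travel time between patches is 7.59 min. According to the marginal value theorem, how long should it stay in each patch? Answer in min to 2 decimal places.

4.27 min

Maximise g(t)/(T+t): set derivative to zero → g'(t)(T+t) = g(t).
g'(t) = 308·2.4/(t + 2.4)². Setting 308·2.4/(t+2.4)² = 308t/[(t+2.4)(7.59+t)] gives 2.4(7.59+t) = t(t+2.4), so t² = 2.4×7.59 = 18.22.
t* = √18.22 = 4.268 min.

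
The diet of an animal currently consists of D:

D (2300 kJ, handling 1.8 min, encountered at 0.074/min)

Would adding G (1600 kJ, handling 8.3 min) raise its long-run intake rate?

On D alone, R = ΣλE/(1+Σλh) = 170.2/1.133 = 150.2 kJ/min.
G: E/h = 1600/8.3 = 192.8 kJ/min.
Since 192.8 > R, including G increases the long-run rate.

Yes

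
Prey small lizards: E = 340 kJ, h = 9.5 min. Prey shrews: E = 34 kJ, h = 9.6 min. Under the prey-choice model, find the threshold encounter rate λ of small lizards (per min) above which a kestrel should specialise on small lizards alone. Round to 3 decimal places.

The zero-one rule: include shrews iff E₂/h₂ > λE₁/(1+λh₁). Equality gives the switch point.
λE₁h₂ = E₂ + λE₂h₁ ⇒ λ = E₂/(E₁h₂ − E₂h₁) = 34/(3264 − 323) = 0.01156 per min.

0.012 per min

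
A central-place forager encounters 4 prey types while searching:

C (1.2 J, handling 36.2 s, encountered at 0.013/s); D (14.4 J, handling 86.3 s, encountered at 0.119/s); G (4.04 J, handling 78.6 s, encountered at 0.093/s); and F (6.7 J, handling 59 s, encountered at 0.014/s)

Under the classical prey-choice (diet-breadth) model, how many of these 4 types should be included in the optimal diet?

1

Rank by E/h (J/s): D 0.167, F 0.114, G 0.0514, C 0.0331. Include each in turn until the next type's E/h falls below the running intake rate.
Rate on top 1: 0.1521. F: 0.114 < 0.1521 → exclude; stop.
Optimal diet: D — 1 of 4 types.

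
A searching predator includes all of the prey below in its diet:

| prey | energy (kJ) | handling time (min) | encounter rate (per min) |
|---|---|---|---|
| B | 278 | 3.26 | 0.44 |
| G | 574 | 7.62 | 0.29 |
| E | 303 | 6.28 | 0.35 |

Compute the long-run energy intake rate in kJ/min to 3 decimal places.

57.705 kJ/min

R = (0.44×278 + 0.29×574 + 0.35×303) / (1 + 0.44×3.26 + 0.29×7.62 + 0.35×6.28) = 394.8/6.842 = 57.71 kJ/min.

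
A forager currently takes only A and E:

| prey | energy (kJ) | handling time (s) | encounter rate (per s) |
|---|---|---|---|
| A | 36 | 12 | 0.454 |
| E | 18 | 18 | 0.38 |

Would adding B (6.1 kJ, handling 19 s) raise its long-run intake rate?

No

Intake rate on the current diet: R = (0.454×36 + 0.38×18) / (1 + 0.454×12 + 0.38×18) = 23.18/13.29 = 1.745 kJ/s.
B: E/h = 6.1/19 = 0.3211 kJ/s.
0.3211 < 1.745, so adding B would lower the average — exclude it.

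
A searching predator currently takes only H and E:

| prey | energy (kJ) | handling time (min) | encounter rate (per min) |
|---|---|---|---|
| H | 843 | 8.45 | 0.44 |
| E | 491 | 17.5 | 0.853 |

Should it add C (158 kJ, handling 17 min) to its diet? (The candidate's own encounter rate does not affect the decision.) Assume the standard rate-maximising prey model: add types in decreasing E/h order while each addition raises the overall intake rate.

Current rate: (0.44×843 + 0.853×491)/(1 + 0.44×8.45 + 0.853×17.5) = 40.2 kJ/min.
Profitability of C: 158/17 = 9.294 kJ/min.
9.294 < 40.2, so adding C would lower the average — exclude it.

No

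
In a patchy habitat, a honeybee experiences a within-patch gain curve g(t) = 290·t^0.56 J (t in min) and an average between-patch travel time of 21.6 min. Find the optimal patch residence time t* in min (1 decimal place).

27.5 min

Maximise g(t)/(T+t): set derivative to zero → g'(t)(T+t) = g(t).
g'(t) = 0.56·290·t^-0.44. Setting 0.56·290·t^-0.44 = 290·t^0.56/(21.6+t) gives 0.56(21.6+t) = t, so 0.44·t = 0.56×21.6.
t* = 0.56×21.6/0.44 = 27.49 min.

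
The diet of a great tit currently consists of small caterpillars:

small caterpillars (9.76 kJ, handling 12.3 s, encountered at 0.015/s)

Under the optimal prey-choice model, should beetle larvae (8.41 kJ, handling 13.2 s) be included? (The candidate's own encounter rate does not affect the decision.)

Current rate: (0.015×9.76)/(1 + 0.015×12.3) = 0.1236 kJ/s.
beetle larvae: E/h = 8.41/13.2 = 0.6371 kJ/s.
Since 0.6371 > R, including beetle larvae increases the long-run rate.

Yes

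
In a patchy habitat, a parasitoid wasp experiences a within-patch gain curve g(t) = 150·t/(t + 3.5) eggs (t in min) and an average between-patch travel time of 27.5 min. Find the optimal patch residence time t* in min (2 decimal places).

9.81 min

By the marginal value theorem, leave when the instantaneous gain rate g'(t) equals the habitat-wide average g(t)/(T + t).
g'(t) = 150·3.5/(t + 3.5)². Setting 150·3.5/(t+3.5)² = 150t/[(t+3.5)(27.5+t)] gives 3.5(27.5+t) = t(t+3.5), so t² = 3.5×27.5 = 96.25.
t* = √96.25 = 9.811 min.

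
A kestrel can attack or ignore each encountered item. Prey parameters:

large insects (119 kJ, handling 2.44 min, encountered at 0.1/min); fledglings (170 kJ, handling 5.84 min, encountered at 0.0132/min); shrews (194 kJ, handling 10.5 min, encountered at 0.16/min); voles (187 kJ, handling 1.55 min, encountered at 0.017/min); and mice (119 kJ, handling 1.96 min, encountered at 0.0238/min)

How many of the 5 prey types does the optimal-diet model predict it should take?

5

Profitabilities (E/h, kJ/min): voles 121, mice 60.7, large insects 48.8, fledglings 29.1, shrews 18.5. Add prey in this order while the next type's profitability exceeds the intake rate on those already taken.
Rate on top 1: 3.097. mice: 60.7 > 3.097 → include.
Rate on top 2: 5.602. large insects: 48.8 > 5.602 → include.
Rate on top 3: 13.6. fledglings: 29.1 > 13.6 → include.
Rate on top 4: 14.46. shrews: 18.5 > 14.46 → include.
Optimal diet: voles, mice, large insects, fledglings, shrews — 5 of 5 types.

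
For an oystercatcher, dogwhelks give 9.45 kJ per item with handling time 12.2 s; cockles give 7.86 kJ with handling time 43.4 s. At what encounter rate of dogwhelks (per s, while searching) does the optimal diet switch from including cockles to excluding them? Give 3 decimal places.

0.025 per s

The zero-one rule: include cockles iff E₂/h₂ > λE₁/(1+λh₁). Equality gives the switch point.
λE₁h₂ = E₂ + λE₂h₁ ⇒ λ = E₂/(E₁h₂ − E₂h₁) = 7.86/(410.1 − 95.89) = 0.02501 per s.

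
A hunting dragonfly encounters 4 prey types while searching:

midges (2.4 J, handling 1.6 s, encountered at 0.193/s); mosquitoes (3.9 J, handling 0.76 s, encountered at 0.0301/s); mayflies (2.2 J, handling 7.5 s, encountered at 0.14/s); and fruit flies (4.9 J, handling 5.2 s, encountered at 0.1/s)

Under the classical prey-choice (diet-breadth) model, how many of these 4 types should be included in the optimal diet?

3

Profitabilities (E/h, J/s): mosquitoes 5.13, midges 1.5, fruit flies 0.942, mayflies 0.293. Add prey in this order while the next type's profitability exceeds the intake rate on those already taken.
Rate on top 1: 0.1148. midges: 1.5 > 0.1148 → include.
Rate on top 2: 0.436. fruit flies: 0.942 > 0.436 → include.
Rate on top 3: 0.5782. mayflies: 0.293 < 0.5782 → exclude; stop.
Optimal diet: mosquitoes, midges, fruit flies — 3 of 4 types.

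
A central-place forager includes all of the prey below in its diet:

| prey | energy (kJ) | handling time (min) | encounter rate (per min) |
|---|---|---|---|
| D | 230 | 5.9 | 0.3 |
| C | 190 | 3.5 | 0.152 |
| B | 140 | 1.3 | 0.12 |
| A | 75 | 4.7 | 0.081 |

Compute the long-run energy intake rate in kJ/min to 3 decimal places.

R = (0.3×230 + 0.152×190 + 0.12×140 + 0.081×75) / (1 + 0.3×5.9 + 0.152×3.5 + 0.12×1.3 + 0.081×4.7) = 120.8/3.839 = 31.46 kJ/min.

31.457 kJ/min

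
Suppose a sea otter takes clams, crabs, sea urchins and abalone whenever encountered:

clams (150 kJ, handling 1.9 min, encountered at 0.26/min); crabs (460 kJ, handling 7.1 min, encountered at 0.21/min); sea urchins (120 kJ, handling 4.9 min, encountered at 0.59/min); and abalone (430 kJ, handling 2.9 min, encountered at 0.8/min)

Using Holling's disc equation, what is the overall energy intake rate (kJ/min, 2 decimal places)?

R = (0.26×150 + 0.21×460 + 0.59×120 + 0.8×430) / (1 + 0.26×1.9 + 0.21×7.1 + 0.59×4.9 + 0.8×2.9) = 550.4/8.196 = 67.15 kJ/min.

67.15 kJ/min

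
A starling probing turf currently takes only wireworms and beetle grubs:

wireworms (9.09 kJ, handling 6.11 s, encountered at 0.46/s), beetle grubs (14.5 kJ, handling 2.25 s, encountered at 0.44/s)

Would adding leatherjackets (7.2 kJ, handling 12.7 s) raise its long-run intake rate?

No

Current rate: (0.46×9.09 + 0.44×14.5)/(1 + 0.46×6.11 + 0.44×2.25) = 2.2 kJ/s.
leatherjackets: E/h = 7.2/12.7 = 0.5669 kJ/s.
Since 0.5669 < R, time spent handling leatherjackets is better spent searching.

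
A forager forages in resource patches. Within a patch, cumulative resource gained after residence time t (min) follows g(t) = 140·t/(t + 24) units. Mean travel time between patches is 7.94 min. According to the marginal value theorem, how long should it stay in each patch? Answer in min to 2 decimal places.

Optimal t* satisfies g'(t*) = g(t*)/(T + t*).
g'(t) = 140·24/(t + 24)². Setting 140·24/(t+24)² = 140t/[(t+24)(7.94+t)] gives 24(7.94+t) = t(t+24), so t² = 24×7.94 = 190.6.
t* = √190.6 = 13.8 min.

13.80 min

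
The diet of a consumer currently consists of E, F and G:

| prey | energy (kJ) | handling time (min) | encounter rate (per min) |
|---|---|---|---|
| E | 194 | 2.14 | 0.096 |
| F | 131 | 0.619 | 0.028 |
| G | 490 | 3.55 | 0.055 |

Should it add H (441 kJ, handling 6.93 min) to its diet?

Yes

Intake rate on the current diet: R = (0.096×194 + 0.028×131 + 0.055×490) / (1 + 0.096×2.14 + 0.028×0.619 + 0.055×3.55) = 49.24/1.418 = 34.73 kJ/min.
Profitability of H: 441/6.93 = 63.64 kJ/min.
63.64 > 34.73, so adding H raises the average — include it.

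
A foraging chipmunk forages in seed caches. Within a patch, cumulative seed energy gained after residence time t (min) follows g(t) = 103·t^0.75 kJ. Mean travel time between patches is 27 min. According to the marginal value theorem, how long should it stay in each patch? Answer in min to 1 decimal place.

81.0 min

Maximise g(t)/(T+t): set derivative to zero → g'(t)(T+t) = g(t).
g'(t) = 0.75·103·t^-0.25. Setting 0.75·103·t^-0.25 = 103·t^0.75/(27+t) gives 0.75(27+t) = t, so 0.25·t = 0.75×27.
t* = 0.75×27/0.25 = 81 min.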